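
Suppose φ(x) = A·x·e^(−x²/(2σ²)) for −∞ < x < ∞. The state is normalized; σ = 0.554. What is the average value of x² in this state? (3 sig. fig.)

⟨x^2⟩ ≈ 0.460

By definition ⟨x²⟩ = ∫ x^2 |φ(x)|² dx.
With ∫_{−∞}^{∞} x^(2m) e^(−αx²) dx = (2m−1)!!·√π / (2^m α^(m+1/2)), evaluating both integrals, ⟨x²⟩ = 3·σ^2/2.
With σ = 0.554, ⟨x^2⟩ = 0.4604.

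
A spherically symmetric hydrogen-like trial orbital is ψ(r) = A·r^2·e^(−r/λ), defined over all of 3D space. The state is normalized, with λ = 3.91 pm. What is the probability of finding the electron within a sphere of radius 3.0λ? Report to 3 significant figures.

P ≈ 0.394

Integrate the radial probability density 4πr²|ψ|² over r ≤ 3.0λ.
The full normalization integral is A²·[45·π·λ^7/2] = 1, fixing A².
Substituting u = r/λ, A², 4π and the length scale all cancel in the ratio: P = ∫_{0}^{3.0} u^6·e^(-2·u) du / ∫_{0}^{∞} u^6·e^(-2·u) du.
With ∫ u^6·e^(-2·u) du = -(4·u^6 + 12·u^5 + 30·u^4 + 60·u^3 + 90·u^2 + 90·u + 45)·e^(-2·u)/8 + C, the region integral is ≈ 2.2145 and the full one is 45/8.
The region integral divided by the full integral gives P = 0.3937.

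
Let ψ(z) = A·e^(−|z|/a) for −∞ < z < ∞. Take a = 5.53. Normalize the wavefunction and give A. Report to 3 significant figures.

We need A² ∫|f|² dz = 1, taking the integral from −∞ to ∞.
∫|ψ|² dz = A²·(a).
So A² = (a)^(−1).
Plugging in a = 5.53 yields A = 0.4252.

A ≈ 0.425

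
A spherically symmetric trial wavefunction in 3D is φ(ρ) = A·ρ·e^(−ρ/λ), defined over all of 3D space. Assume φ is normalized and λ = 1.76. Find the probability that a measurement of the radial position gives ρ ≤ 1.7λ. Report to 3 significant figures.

Integrate the radial probability density 4πρ²|φ|² over ρ ≤ 1.7λ.
The full normalization integral is A²·[3·π·λ^5] = 1, fixing A².
Let u = ρ/λ; then A², 4π and the length scale all cancel, so P = ∫_{0}^{1.7} u^4·e^(-2·u) du ÷ ∫_{0}^{∞} u^4·e^(-2·u) du.
Using ∫ u^4·e^(-2·u) du = -(u^4/2 + u^3 + 3·u^2/2 + 3·u/2 + 3/4)·e^(-2·u), the numerator is ≈ 0.19186 and the denominator is 3/4.
The region integral divided by the full integral gives P = 0.2558.

P ≈ 0.256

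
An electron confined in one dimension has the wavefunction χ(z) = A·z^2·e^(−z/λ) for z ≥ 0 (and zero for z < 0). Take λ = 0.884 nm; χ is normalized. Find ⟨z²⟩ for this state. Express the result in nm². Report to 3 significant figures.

By definition ⟨z²⟩ = ∫ z^2 |χ(z)|² dz.
Recall ∫₀^∞ z^m e^(−z/β) dz = m!·β^(m+1), since the A² factors cancel between numerator and denominator, ⟨z²⟩ = 15·λ^2/2.
With λ = 0.884, ⟨z^2⟩ = 5.861.

⟨z^2⟩ ≈ 5.86 nm^2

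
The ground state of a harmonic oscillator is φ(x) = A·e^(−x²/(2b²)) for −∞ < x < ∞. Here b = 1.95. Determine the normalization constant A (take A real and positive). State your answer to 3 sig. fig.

The normalization condition is ∫|φ|² dx = 1 from −∞ to ∞.
The integral (without the A² prefactor) comes out to √(π)·b.
Hence A² = 1/[√(π)·b].
With b = 1.95: A² = 0.2893 and A = 0.5379.

A ≈ 0.538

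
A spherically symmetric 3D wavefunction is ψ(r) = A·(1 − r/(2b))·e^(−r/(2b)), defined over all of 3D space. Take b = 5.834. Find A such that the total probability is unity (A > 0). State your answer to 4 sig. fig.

The normalization condition is ∫|ψ|² 4πr² dr = 1 from 0 to ∞.
With ∫₀^∞ r^4 e^(−αr) dr = 4!/α^5, with ψ = A·(1 − r/(2b))·e^(−r/(2b)), the integral evaluates to A²·[8·π·b^3].
With b = 5.834: A² = 0.00020038 and A = 0.014156.

A ≈ 0.01416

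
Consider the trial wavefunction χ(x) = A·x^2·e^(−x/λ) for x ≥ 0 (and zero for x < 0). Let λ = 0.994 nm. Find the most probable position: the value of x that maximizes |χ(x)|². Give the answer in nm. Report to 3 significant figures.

The maximum of |χ(x)|² occurs where its derivative vanishes.
This gives x = 2·λ.
With λ = 0.994, the most probable position is 1.988 nm.

x ≈ 1.99 nm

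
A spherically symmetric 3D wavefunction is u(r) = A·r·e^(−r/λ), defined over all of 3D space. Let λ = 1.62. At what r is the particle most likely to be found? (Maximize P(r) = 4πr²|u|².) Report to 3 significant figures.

Set d/dr [P(r) = 4πr²|u|²] = 0 and solve for r > 0.
Solving yields r = 2·λ.
With λ = 1.62, the most probable radial distance is 3.240.

r ≈ 3.24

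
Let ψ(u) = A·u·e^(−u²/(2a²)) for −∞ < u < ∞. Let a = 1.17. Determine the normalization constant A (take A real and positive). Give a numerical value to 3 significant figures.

Normalization requires ∫|ψ|² du = 1, integrated from −∞ to ∞.
∫|ψ|² du = A²·(√(π)·a^3/2).
Substituting a = 1.17 gives A² = 0.7045, so A = 0.8394.

A ≈ 0.839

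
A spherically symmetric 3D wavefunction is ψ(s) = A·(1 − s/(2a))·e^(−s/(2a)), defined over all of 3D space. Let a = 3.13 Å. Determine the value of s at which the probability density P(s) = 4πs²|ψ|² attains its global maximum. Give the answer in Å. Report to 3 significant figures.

The maximum of P(s) = 4πs²|ψ|² occurs where its derivative vanishes.
Solving yields s = a·(√(5) + 3).
With a = 3.13, the most probable radial distance is 16.39 Å.

s ≈ 16.4 Å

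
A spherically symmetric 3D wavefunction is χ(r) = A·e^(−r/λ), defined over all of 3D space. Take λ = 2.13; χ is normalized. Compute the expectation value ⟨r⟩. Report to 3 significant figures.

By definition ⟨r⟩ = ∫ r |χ(r)|² 4πr² dr.
Recall ∫₀^∞ r^m e^(−r/β) dr = m!·β^(m+1), since the A² factors cancel between numerator and denominator, ⟨r⟩ = 3·λ/2.
Putting λ = 2.13 gives 3.195.

⟨r⟩ ≈ 3.20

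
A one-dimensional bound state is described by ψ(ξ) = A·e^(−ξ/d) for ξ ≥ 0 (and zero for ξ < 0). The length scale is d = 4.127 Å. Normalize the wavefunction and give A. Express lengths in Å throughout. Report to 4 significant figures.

A ≈ 0.6961 Å^(-1/2)

We need A² ∫|f|² dξ = 1, taking the integral from 0 to ∞.
Recall ∫₀^∞ ξ^m e^(−ξ/β) dξ = m!·β^(m+1), with ψ = A·e^(−ξ/d), the integral evaluates to A²·[d/2].
Setting this equal to 1 gives A² = 1/(d/2).
Substituting d = 4.127 gives A² = 0.48461, so A = 0.69614.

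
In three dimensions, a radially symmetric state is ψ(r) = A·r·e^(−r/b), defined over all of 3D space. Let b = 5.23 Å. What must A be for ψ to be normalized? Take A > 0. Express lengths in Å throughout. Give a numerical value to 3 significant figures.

A ≈ 0.00521 Å^(-5/2)

We need A² ∫|f|² 4πr² dr = 1, taking the integral from 0 to ∞.
In 3D with spherical symmetry the volume element is 4πr² dr.
Recall ∫₀^∞ r^m e^(−r/β) dr = m!·β^(m+1), carrying out the integral gives A² · 3·π·b^5.
Hence A² = 1/[3·π·b^5].
With b = 5.23: A² = 0.00002712 and A = 0.005207.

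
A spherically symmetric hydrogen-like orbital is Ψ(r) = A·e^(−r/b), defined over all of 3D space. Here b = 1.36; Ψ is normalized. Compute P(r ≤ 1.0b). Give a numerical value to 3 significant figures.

P ≈ 0.323

With dV = 4πr²dr, the probability is ∫|Ψ|² dV over r ≤ 1.0b.
The full normalization integral is A²·[π·b^3] = 1, fixing A².
In terms of u = r/b (A², 4π and the length scale all cancel between numerator and denominator), P = [∫_{0}^{1.0} u^2·e^(-2·u) du] / [∫_{0}^{∞} u^2·e^(-2·u) du].
An antiderivative of u^2·e^(-2·u) is -(2·u^2 + 2·u + 1)·e^(-2·u)/4; evaluating from 0 to 1.0 gives 1/4 - 5·e^(-2)/4, while the full integral is 1/4.
The region integral divided by the full integral gives P = 0.3233.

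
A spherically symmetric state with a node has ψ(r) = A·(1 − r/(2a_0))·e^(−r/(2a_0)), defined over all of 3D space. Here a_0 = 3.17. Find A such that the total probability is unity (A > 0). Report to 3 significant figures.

A ≈ 0.0353

Require ∫ |ψ|² 4πr² dr = 1 over the whole domain.
In 3D with spherical symmetry the volume element is 4πr² dr.
∫|ψ|² 4πr² dr = A²·(8·π·a_0^3).
Hence A² = 1/[8·π·a_0^3].
With a_0 = 3.17: A² = 0.001249 and A = 0.03534.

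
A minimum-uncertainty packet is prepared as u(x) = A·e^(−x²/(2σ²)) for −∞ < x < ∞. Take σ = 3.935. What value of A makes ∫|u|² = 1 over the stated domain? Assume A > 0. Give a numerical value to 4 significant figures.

We need A² ∫|f|² dx = 1, taking the integral from −∞ to ∞.
With ∫_{−∞}^{∞} x^(2m) e^(−αx²) dx = (2m−1)!!·√π / (2^m α^(m+1/2)), carrying out the integral gives A² · √(π)·σ.
So A² = (√(π)·σ)^(−1).
With σ = 3.935: A² = 0.14338 and A = 0.37865.

A ≈ 0.3787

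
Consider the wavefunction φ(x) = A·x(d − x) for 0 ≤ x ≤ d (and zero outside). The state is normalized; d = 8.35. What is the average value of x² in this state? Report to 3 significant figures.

By definition ⟨x²⟩ = ∫ x^2 |φ(x)|² dx.
Expanding the polynomial and integrating term by term, the ratio of the moment integral to the normalization integral gives ⟨x²⟩ = 2·d^2/7.
With d = 8.35, ⟨x^2⟩ = 19.92.

⟨x^2⟩ ≈ 19.9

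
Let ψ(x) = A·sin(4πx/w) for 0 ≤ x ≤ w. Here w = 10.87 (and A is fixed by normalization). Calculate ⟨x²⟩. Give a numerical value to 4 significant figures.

⟨x^2⟩ ≈ 39.01

⟨x²⟩ = ∫ x^2 |ψ|² dx over the full domain.
With ∫₀^w sin²(nπx/w) dx = w/2, since the A² factors cancel between numerator and denominator, ⟨x²⟩ = -w^2/(32·π^2) + w^2/3.
With w = 10.87, ⟨x^2⟩ = 39.012.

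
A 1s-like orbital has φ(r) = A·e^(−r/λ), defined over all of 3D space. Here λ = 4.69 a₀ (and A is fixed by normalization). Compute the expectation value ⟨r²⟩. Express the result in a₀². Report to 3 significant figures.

⟨r^2⟩ ≈ 66.0 a₀^2

The expectation value is the |φ|²-weighted average of r^2: ∫ r^2|φ|² 4πr² dr.
Since the A² factors cancel between numerator and denominator, ⟨r²⟩ = 3·λ^2.
Putting λ = 4.69 gives 65.99.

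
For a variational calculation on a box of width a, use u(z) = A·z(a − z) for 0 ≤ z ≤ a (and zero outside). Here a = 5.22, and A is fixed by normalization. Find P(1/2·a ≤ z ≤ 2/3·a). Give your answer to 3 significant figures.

P = ∫_{1/2·a}^{2/3·a} |u(z)|² dz.
With A² fixed by ∫|u|² = 1, i.e. A² = (a^5/30)^(−1), substitute and integrate.
Substituting t = z/a, A² and the length scale cancel in the ratio: P = ∫_{1/2}^{2/3} t^2·(1 - t)^2 dt / ∫_{0}^{1} t^2·(1 - t)^2 dt.
An antiderivative of t^2·(1 - t)^2 is t^3·(6·t^2 - 15·t + 10)/30; evaluating from 1/2 to 2/3 gives 47/4860, while the full integral is 1/30.
This works out to P = 47/162.

P ≈ 0.290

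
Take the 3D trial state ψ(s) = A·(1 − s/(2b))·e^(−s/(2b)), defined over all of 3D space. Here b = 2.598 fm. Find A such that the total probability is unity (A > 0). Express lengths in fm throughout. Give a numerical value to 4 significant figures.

A ≈ 0.04763 fm^(-3/2)

We need A² ∫|f|² 4πs² ds = 1, taking the integral from 0 to ∞.
The angular integral contributes 4π, leaving ∫₀^∞ s²|ψ|² ds.
Using ∫₀^∞ sⁿ e^(−αs) ds = n!/αⁿ⁺¹, the integral (without the A² prefactor) comes out to 8·π·b^3.
Substituting b = 2.598 gives A² = 0.0022690, so A = 0.047634.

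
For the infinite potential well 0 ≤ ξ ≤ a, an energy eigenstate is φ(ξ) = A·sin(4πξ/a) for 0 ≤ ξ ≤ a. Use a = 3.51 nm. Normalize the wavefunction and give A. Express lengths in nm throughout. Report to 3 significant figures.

A ≈ 0.755 nm^(-1/2)

We need A² ∫|f|² dξ = 1, taking the integral from 0 to a.
Carrying out the integral gives A² · a/2.
Hence A² = 1/[a/2].
Substituting a = 3.51 gives A² = 0.5698, so A = 0.7549.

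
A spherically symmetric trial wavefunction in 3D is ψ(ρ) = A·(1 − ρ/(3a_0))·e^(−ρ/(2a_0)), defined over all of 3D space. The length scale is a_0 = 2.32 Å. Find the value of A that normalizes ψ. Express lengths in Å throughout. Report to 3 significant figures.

A ≈ 0.0978 Å^(-3/2)

Require ∫ |ψ|² 4πρ² dρ = 1 over the whole domain.
(Spherical symmetry: dV = 4πρ² dρ.)
With ∫₀^∞ ρ^4 e^(−αρ) dρ = 4!/α^5, carrying out the integral gives A² · 8·π·a_0^3/3.
Hence A² = 1/[8·π·a_0^3/3].
Substituting a_0 = 2.32 gives A² = 0.009559, so A = 0.09777.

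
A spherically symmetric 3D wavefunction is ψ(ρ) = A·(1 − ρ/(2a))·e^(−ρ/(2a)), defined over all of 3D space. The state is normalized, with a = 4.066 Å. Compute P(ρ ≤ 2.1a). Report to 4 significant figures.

With dV = 4πρ²dρ, the probability is ∫|ψ|² dV over ρ ≤ 2.1a.
The full normalization integral is A²·[8·π·a^3] = 1, fixing A².
Let u = ρ/a; then A², 4π and the length scale all cancel, so P = ∫_{0}^{2.1} u^2·(1 - u/2)^2·e^(-u) du ÷ ∫_{0}^{∞} u^2·(1 - u/2)^2·e^(-u) du.
An antiderivative of u^2·(1 - u/2)^2·e^(-u) is -(u^4/4 + u^2 + 2·u + 2)·e^(-u); evaluating from 0 to 2.1 gives ≈ 0.105351, while the full integral is 2.
The region integral divided by the full integral gives P = 0.052676.

P ≈ 0.05268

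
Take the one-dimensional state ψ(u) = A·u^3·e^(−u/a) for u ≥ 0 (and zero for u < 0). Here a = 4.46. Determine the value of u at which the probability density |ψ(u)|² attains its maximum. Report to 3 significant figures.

u ≈ 13.4

The maximum of |ψ(u)|² occurs where its derivative vanishes.
This gives u = 3·a.
With a = 4.46, the most probable position is 13.38.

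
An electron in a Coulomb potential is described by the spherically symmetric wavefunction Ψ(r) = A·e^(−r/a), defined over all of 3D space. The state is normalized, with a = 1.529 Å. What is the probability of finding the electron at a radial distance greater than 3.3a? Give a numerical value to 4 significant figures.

P ≈ 0.03997

Integrate the radial probability density 4πr²|Ψ|² over r > 3.3a.
Normalization gives A² = 1/(π·a^3).
Let u = r/a; then A², 4π and the length scale all cancel, so P = ∫_{3.3}^{∞} u^2·e^(-2·u) du ÷ ∫_{0}^{∞} u^2·e^(-2·u) du.
With ∫ u^2·e^(-2·u) du = -(2·u^2 + 2·u + 1)·e^(-2·u)/4 + C, the region integral is 1469·e^(-33/5)/200 and the full one is 1/4.
The region integral divided by the full integral gives P = 0.039968.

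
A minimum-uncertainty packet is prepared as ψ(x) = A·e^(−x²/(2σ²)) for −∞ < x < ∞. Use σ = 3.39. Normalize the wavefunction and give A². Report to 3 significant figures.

We need A² ∫|f|² dx = 1, taking the integral from −∞ to ∞.
Differentiating ∫e^(−αx²) dx = √(π/α) under α to get the higher moments, carrying out the integral gives A² · √(π)·σ.
Hence A² = 1/[√(π)·σ].
With σ = 3.39: A² = 0.1664 and A = 0.4080.

A^2 ≈ 0.166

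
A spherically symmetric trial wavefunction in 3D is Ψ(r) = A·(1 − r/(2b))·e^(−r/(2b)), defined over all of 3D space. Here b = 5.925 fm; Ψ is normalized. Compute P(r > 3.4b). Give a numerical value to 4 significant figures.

With dV = 4πr²dr, the probability is ∫|Ψ|² dV over r > 3.4b.
The full normalization integral is A²·[8·π·b^3] = 1, fixing A².
Let u = r/b; then A², 4π and the length scale all cancel, so P = ∫_{3.4}^{∞} u^2·(1 - u/2)^2·e^(-u) du ÷ ∫_{0}^{∞} u^2·(1 - u/2)^2·e^(-u) du.
With ∫ u^2·(1 - u/2)^2·e^(-u) du = -(u^4/4 + u^2 + 2·u + 2)·e^(-u) + C, the region integral is ≈ 1.79443 and the full one is 2.
This evaluates to P = 0.89721.

P ≈ 0.8972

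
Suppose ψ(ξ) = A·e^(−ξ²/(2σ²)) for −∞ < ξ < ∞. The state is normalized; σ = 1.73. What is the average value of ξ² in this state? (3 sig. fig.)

The expectation value is the |ψ|²-weighted average of ξ^2: ∫ ξ^2|ψ|² dξ.
Differentiating ∫e^(−αξ²) dξ = √(π/α) under α to get the higher moments, evaluating both integrals, ⟨ξ²⟩ = σ^2/2.
Putting σ = 1.73 gives 1.496.

⟨ξ^2⟩ ≈ 1.50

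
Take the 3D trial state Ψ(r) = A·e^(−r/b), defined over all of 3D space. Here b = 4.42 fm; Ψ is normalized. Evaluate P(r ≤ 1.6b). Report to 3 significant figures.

Integrate the radial probability density 4πr²|Ψ|² over r ≤ 1.6b.
A² is fixed by ∫₀^∞ 4πr²|Ψ|² dr = 1, i.e. A² = (π·b^3)^(−1).
In terms of u = r/b (A², 4π and the length scale all cancel between numerator and denominator), P = [∫_{0}^{1.6} u^2·e^(-2·u) du] / [∫_{0}^{∞} u^2·e^(-2·u) du].
Using ∫ u^2·e^(-2·u) du = -(2·u^2 + 2·u + 1)·e^(-2·u)/4, the numerator is 1/4 - 233·e^(-16/5)/100 and the denominator is 1/4.
Taking the ratio yields P = 0.6201.

P ≈ 0.620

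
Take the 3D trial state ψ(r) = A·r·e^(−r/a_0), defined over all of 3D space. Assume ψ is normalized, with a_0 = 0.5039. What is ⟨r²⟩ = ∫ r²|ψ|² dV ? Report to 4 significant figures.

⟨r^2⟩ ≈ 1.904

The expectation value is the |ψ|²-weighted average of r^2: ∫ r^2|ψ|² 4πr² dr.
Recall ∫₀^∞ r^m e^(−r/β) dr = m!·β^(m+1), the ratio of the moment integral to the normalization integral gives ⟨r²⟩ = 15·a_0^2/2.
With a_0 = 0.5039, ⟨r^2⟩ = 1.9044.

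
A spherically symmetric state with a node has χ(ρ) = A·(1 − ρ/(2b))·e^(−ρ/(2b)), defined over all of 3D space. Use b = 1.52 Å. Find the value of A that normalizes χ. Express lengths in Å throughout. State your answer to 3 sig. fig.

A ≈ 0.106 Å^(-3/2)

Normalization requires ∫|χ|² 4πρ² dρ = 1, integrated from 0 to ∞.
In 3D with spherical symmetry the volume element is 4πρ² dρ.
Using ∫₀^∞ ρⁿ e^(−αρ) dρ = n!/αⁿ⁺¹, ∫|χ|² 4πρ² dρ = A²·(8·π·b^3).
Plugging in b = 1.52 yields A = 0.1064.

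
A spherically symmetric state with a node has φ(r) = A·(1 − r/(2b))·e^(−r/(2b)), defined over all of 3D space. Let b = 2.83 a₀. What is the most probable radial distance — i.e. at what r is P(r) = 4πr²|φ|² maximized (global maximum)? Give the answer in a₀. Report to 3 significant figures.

Set d/dr [P(r) = 4πr²|φ|²] = 0 and solve for r > 0.
Solving yields r = b·(√(5) + 3).
With b = 2.83, the most probable radial distance is 14.82 a₀.

r ≈ 14.8 a₀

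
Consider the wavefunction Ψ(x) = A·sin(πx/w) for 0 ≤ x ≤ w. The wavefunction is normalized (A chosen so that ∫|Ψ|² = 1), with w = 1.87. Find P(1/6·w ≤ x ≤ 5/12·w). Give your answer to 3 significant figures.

P ≈ 0.308

The probability is P = ∫ |Ψ|² dx over [1/6·w, 5/12·w].
With A² fixed by ∫|Ψ|² = 1, i.e. A² = (w/2)^(−1), substitute and integrate.
In terms of u = x/w (A² and the length scale cancel between numerator and denominator), P = [∫_{1/6}^{5/12} sin(π·u)^2 du] / [∫_{0}^{1} sin(π·u)^2 du].
An antiderivative of sin(π·u)^2 is u/2 - sin(2·π·u)/(4·π); evaluating from 1/6 to 5/12 gives -1/(8·π) + √(3)/(8·π) + 1/8, while the full integral is 1/2.
The result is P = (-1 + √(3) + π)/(4·π).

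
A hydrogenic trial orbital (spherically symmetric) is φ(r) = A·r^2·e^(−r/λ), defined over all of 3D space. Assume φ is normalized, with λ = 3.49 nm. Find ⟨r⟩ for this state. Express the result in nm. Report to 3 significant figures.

By definition ⟨r⟩ = ∫ r |φ(r)|² 4πr² dr.
Recall ∫₀^∞ r^m e^(−r/β) dr = m!·β^(m+1), since the A² factors cancel between numerator and denominator, ⟨r⟩ = 7·λ/2.
Putting λ = 3.49 gives 12.22.

⟨r⟩ ≈ 12.2 nm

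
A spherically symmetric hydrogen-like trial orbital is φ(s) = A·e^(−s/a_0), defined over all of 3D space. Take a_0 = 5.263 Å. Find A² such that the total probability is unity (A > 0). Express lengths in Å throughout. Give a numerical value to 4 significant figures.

The normalization condition is ∫|φ|² 4πs² ds = 1 from 0 to ∞.
The angular integral contributes 4π, leaving ∫₀^∞ s²|φ|² ds.
With ∫₀^∞ s^2 e^(−αs) ds = 2!/α^3, the integral (without the A² prefactor) comes out to π·a_0^3.
Hence A² = 1/[π·a_0^3].
With a_0 = 5.263: A² = 0.0021835 and A = 0.046728.

A^2 ≈ 0.002183 Å^(-3)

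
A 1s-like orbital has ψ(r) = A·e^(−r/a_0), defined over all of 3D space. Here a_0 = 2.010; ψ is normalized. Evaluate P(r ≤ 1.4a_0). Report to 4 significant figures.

P ≈ 0.5305

With dV = 4πr²dr, the probability is ∫|ψ|² dV over r ≤ 1.4a_0.
The full normalization integral is A²·[π·a_0^3] = 1, fixing A².
In terms of u = r/a_0 (A², 4π and the length scale all cancel between numerator and denominator), P = [∫_{0}^{1.4} u^2·e^(-2·u) du] / [∫_{0}^{∞} u^2·e^(-2·u) du].
An antiderivative of u^2·e^(-2·u) is -(2·u^2 + 2·u + 1)·e^(-2·u)/4; evaluating from 0 to 1.4 gives 1/4 - 193·e^(-14/5)/100, while the full integral is 1/4.
Taking the ratio yields P = 0.53055.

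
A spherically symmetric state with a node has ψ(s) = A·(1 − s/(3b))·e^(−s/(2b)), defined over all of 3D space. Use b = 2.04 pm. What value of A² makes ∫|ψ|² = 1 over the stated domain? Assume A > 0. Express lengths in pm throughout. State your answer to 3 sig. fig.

A^2 ≈ 0.0141 pm^(-3)

Normalization requires ∫|ψ|² 4πs² ds = 1, integrated from 0 to ∞.
With ψ = A·(1 − s/(3b))·e^(−s/(2b)), the integral evaluates to A²·[8·π·b^3/3].
Setting this equal to 1 gives A² = 1/(8·π·b^3/3).
Plugging in b = 2.04 yields A = 0.1186.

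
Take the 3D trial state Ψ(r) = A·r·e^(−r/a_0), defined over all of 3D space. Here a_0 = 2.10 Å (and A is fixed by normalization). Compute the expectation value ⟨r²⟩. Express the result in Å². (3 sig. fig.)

⟨r^2⟩ ≈ 33.1 Å^2

⟨r²⟩ = ∫ r^2 |Ψ|² 4πr² dr over the full domain.
The ratio of the moment integral to the normalization integral gives ⟨r²⟩ = 15·a_0^2/2.
With a_0 = 2.10, ⟨r^2⟩ = 33.08.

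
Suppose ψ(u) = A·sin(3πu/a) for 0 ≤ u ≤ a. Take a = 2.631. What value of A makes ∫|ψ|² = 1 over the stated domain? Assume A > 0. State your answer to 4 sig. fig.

A ≈ 0.8719

We need A² ∫|f|² du = 1, taking the integral from 0 to a.
Using sin²θ = (1 − cos 2θ)/2, with ψ = A·sin(3πu/a), the integral evaluates to A²·[a/2].
So A² = (a/2)^(−1).
Substituting a = 2.631 gives A² = 0.76017, so A = 0.87188.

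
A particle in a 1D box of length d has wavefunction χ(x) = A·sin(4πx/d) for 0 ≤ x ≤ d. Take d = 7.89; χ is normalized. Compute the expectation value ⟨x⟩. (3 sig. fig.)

⟨x⟩ ≈ 3.95

By definition ⟨x⟩ = ∫ x |χ(x)|² dx.
The ratio of the moment integral to the normalization integral gives ⟨x⟩ = d/2.
With d = 7.89, ⟨x⟩ = 3.945.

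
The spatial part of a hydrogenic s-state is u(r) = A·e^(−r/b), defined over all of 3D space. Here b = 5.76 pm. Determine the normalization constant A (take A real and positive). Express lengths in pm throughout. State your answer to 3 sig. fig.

A ≈ 0.0408 pm^(-3/2)

The normalization condition is ∫|u|² 4πr² dr = 1 from 0 to ∞.
With u = A·e^(−r/b), the integral evaluates to A²·[π·b^3].
So A² = (π·b^3)^(−1).
Substituting b = 5.76 gives A² = 0.001666, so A = 0.04081.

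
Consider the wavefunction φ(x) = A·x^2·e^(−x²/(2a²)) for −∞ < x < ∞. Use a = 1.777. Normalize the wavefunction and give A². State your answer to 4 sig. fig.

Require ∫ |φ|² dx = 1 over the whole domain.
Using the Gaussian integral ∫_{−∞}^{∞} e^(−αx²) dx = √(π/α), with φ = A·x^2·e^(−x²/(2a²)), the integral evaluates to A²·[3·√(π)·a^5/4].
Plugging in a = 1.777 yields A = 0.20605.

A^2 ≈ 0.04245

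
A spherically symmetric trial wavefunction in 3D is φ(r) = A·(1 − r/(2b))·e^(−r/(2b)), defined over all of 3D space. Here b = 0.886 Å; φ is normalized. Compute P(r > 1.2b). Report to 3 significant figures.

P ≈ 0.958

With dV = 4πr²dr, the probability is ∫|φ|² dV over r > 1.2b.
The full normalization integral is A²·[8·π·b^3] = 1, fixing A².
Substituting u = r/b, A², 4π and the length scale all cancel in the ratio: P = ∫_{1.2}^{∞} u^2·(1 - u/2)^2·e^(-u) du / ∫_{0}^{∞} u^2·(1 - u/2)^2·e^(-u) du.
An antiderivative of u^2·(1 - u/2)^2·e^(-u) is -(u^4/4 + u^2 + 2·u + 2)·e^(-u); evaluating from 1.2 to ∞ gives 3974·e^(-6/5)/625, while the full integral is 2.
Taking the ratio yields P = 0.9576.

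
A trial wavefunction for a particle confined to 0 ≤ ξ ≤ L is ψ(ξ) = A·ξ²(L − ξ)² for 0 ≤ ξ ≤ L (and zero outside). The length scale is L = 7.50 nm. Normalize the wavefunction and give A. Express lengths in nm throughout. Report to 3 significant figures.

A ≈ 0.00290 nm^(-9/2)

We need A² ∫|f|² dξ = 1, taking the integral from 0 to L.
Expanding the polynomial and integrating term by term, the integral (without the A² prefactor) comes out to L^9/630.
So A² = (L^9/630)^(−1).
Plugging in L = 7.50 yields A = 0.002897.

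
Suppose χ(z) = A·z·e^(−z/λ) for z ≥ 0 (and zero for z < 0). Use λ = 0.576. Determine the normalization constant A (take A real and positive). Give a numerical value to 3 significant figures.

Normalization requires ∫|χ|² dz = 1, integrated from 0 to ∞.
With ∫₀^∞ z^2 e^(−αz) dz = 2!/α^3, the integral (without the A² prefactor) comes out to λ^3/4.
Setting this equal to 1 gives A² = 1/(λ^3/4).
Substituting λ = 0.576 gives A² = 20.93, so A = 4.575.

A ≈ 4.58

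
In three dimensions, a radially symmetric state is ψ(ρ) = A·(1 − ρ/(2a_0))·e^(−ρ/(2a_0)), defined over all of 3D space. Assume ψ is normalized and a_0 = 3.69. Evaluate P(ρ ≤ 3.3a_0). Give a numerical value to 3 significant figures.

P ≈ 0.0938

With dV = 4πρ²dρ, the probability is ∫|ψ|² dV over ρ ≤ 3.3a_0.
Normalization gives A² = 1/(8·π·a_0^3).
Substituting u = ρ/a_0, A², 4π and the length scale all cancel in the ratio: P = ∫_{0}^{3.3} u^2·(1 - u/2)^2·e^(-u) du / ∫_{0}^{∞} u^2·(1 - u/2)^2·e^(-u) du.
With ∫ u^2·(1 - u/2)^2·e^(-u) du = -(u^4/4 + u^2 + 2·u + 2)·e^(-u) + C, the region integral is ≈ 0.18763 and the full one is 2.
This evaluates to P = 0.09382.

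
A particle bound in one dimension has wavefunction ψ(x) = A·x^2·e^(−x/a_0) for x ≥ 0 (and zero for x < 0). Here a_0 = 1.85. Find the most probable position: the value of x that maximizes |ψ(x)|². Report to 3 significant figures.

Set d/dx [|ψ(x)|²] = 0 and solve for x > 0.
This gives x = 2·a_0.
With a_0 = 1.85, the most probable position is 3.700.

x ≈ 3.70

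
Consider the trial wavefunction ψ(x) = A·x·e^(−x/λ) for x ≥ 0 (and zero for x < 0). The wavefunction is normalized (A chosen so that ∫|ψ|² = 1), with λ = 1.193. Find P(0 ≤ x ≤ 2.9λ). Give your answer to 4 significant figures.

P ≈ 0.9285

The probability is P = ∫ |ψ|² dx over [0, 2.9λ].
The normalization integral ∫|ψ|²dx over the whole domain equals λ^3/4·A², and A² cancels in the ratio.
Substituting u = x/λ, A² and the length scale cancel in the ratio: P = ∫_{0}^{2.9} u^2·e^(-2·u) du / ∫_{0}^{∞} u^2·e^(-2·u) du.
An antiderivative of u^2·e^(-2·u) is -(2·u^2 + 2·u + 1)·e^(-2·u)/4; evaluating from 0 to 2.9 gives 1/4 - 1181·e^(-29/5)/200, while the full integral is 1/4.
The result is P = 0.92849.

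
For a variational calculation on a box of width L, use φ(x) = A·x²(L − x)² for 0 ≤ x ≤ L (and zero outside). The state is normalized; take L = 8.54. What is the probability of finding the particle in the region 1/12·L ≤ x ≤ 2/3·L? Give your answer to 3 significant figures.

P ≈ 0.855

The probability is P = ∫ |φ|² dx over [1/12·L, 2/3·L].
The normalization integral ∫|φ|²dx over the whole domain equals L^9/630·A², and A² cancels in the ratio.
In terms of u = x/L (A² and the length scale cancel between numerator and denominator), P = [∫_{1/12}^{2/3} u^4·(1 - u)^4 du] / [∫_{0}^{1} u^4·(1 - u)^4 du].
With ∫ u^4·(1 - u)^4 du = u^5·(70·u^4 - 315·u^3 + 540·u^2 - 420·u + 126)/630 + C, the region integral is ≈ 0.0013568 and the full one is 1/630.
Evaluating gives P = 0.8548.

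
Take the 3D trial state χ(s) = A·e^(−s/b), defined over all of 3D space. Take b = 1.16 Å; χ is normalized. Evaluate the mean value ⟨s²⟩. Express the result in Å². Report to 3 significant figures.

By definition ⟨s²⟩ = ∫ s^2 |χ(s)|² 4πs² ds.
Recall ∫₀^∞ s^m e^(−s/β) ds = m!·β^(m+1), since the A² factors cancel between numerator and denominator, ⟨s²⟩ = 3·b^2.
With b = 1.16, ⟨s^2⟩ = 4.037.

⟨s^2⟩ ≈ 4.04 Å^2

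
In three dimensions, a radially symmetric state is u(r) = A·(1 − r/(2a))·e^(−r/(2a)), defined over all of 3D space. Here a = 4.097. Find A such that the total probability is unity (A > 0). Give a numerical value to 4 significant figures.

A ≈ 0.02405

The normalization condition is ∫|u|² 4πr² dr = 1 from 0 to ∞.
In 3D with spherical symmetry the volume element is 4πr² dr.
With ∫₀^∞ r^4 e^(−αr) dr = 4!/α^5, ∫|u|² 4πr² dr = A²·(8·π·a^3).
So A² = (8·π·a^3)^(−1).
Plugging in a = 4.097 yields A = 0.024054.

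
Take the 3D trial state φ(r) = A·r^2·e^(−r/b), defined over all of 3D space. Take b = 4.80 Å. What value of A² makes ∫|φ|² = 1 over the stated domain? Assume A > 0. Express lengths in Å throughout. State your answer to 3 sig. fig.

The normalization condition is ∫|φ|² 4πr² dr = 1 from 0 to ∞.
The angular integral contributes 4π, leaving ∫₀^∞ r²|φ|² dr.
Recall ∫₀^∞ r^m e^(−r/β) dr = m!·β^(m+1), the integral (without the A² prefactor) comes out to 45·π·b^7/2.
Hence A² = 1/[45·π·b^7/2].
Plugging in b = 4.80 yields A = 0.0004909.

A^2 ≈ 2.41E-7 Å^(-7)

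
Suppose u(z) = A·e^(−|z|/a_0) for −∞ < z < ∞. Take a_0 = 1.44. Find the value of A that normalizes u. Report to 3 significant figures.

A ≈ 0.833

The normalization condition is ∫|u|² dz = 1 from −∞ to ∞.
Using ∫₀^∞ zⁿ e^(−αz) dz = n!/αⁿ⁺¹, the integral (without the A² prefactor) comes out to a_0.
Setting this equal to 1 gives A² = 1/(a_0).
Substituting a_0 = 1.44 gives A² = 0.6944, so A = 0.8333.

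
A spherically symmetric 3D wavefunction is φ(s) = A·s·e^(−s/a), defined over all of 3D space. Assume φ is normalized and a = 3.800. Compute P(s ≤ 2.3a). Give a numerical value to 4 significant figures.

P ≈ 0.4868

P = ∫ |φ|² 4πs² ds over s ≤ 2.3a.
A² is fixed by ∫₀^∞ 4πs²|φ|² ds = 1, i.e. A² = (3·π·a^5)^(−1).
In terms of u = s/a (A², 4π and the length scale all cancel between numerator and denominator), P = [∫_{0}^{2.3} u^4·e^(-2·u) du] / [∫_{0}^{∞} u^4·e^(-2·u) du].
With ∫ u^4·e^(-2·u) du = -(u^4/2 + u^3 + 3·u^2/2 + 3·u/2 + 3/4)·e^(-2·u) + C, the region integral is ≈ 0.365074 and the full one is 3/4.
Taking the ratio yields P = 0.48677.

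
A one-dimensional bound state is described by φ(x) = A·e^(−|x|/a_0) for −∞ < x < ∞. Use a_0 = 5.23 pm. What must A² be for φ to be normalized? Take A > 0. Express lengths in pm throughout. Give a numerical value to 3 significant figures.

The normalization condition is ∫|φ|² dx = 1 from −∞ to ∞.
With ∫₀^∞ x^0 e^(−αx) dx = 0!/α^1, with φ = A·e^(−|x|/a_0), the integral evaluates to A²·[a_0].
So A² = (a_0)^(−1).
Plugging in a_0 = 5.23 yields A = 0.4373.

A^2 ≈ 0.191 pm^(-1)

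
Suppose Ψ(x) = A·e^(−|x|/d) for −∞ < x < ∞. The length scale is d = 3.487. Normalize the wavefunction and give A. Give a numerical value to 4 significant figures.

Require ∫ |Ψ|² dx = 1 over the whole domain.
Carrying out the integral gives A² · d.
Substituting d = 3.487 gives A² = 0.28678, so A = 0.53552.

A ≈ 0.5355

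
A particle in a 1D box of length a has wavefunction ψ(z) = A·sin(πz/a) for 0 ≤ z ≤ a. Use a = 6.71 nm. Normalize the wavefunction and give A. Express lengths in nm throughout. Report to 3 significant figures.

Require ∫ |ψ|² dz = 1 over the whole domain.
Using sin²θ = (1 − cos 2θ)/2, ∫|ψ|² dz = A²·(a/2).
Setting this equal to 1 gives A² = 1/(a/2).
With a = 6.71: A² = 0.2981 and A = 0.5460.

A ≈ 0.546 nm^(-1/2)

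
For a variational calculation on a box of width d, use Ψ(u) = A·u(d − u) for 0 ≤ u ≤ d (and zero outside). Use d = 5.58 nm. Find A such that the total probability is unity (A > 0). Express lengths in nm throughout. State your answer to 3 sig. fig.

The normalization condition is ∫|Ψ|² du = 1 from 0 to d.
Expanding the polynomial and integrating term by term, carrying out the integral gives A² · d^5/30.
Setting this equal to 1 gives A² = 1/(d^5/30).
With d = 5.58: A² = 0.005546 and A = 0.07447.

A ≈ 0.0745 nm^(-5/2)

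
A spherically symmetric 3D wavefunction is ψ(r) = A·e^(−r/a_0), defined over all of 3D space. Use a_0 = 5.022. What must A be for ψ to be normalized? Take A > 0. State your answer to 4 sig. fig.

A ≈ 0.05013

The normalization condition is ∫|ψ|² 4πr² dr = 1 from 0 to ∞.
Using ∫₀^∞ rⁿ e^(−αr) dr = n!/αⁿ⁺¹, with ψ = A·e^(−r/a_0), the integral evaluates to A²·[π·a_0^3].
Substituting a_0 = 5.022 gives A² = 0.0025132, so A = 0.050131.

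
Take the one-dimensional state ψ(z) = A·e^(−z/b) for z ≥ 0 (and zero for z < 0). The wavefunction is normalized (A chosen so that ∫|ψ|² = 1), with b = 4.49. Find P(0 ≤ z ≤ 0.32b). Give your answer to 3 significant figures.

The probability is P = ∫ |ψ|² dz over [0, 0.32b].
Since A² = 1/(b/2), this is the region integral divided by the full normalization integral.
Substituting u = z/b, A² and the length scale cancel in the ratio: P = ∫_{0}^{0.32} e^(-2·u) du / ∫_{0}^{∞} e^(-2·u) du.
With ∫ e^(-2·u) du = -e^(-2·u)/2 + C, the region integral is 1/2 - e^(-16/25)/2 and the full one is 1/2.
Evaluating gives P = 0.4727.

P ≈ 0.473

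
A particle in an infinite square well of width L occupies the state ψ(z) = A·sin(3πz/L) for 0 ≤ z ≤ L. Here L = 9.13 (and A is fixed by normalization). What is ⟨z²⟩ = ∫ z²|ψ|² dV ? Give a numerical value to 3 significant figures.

⟨z^2⟩ ≈ 27.3

⟨z²⟩ = ∫ z^2 |ψ|² dz over the full domain.
Using sin²θ = (1 − cos 2θ)/2, evaluating both integrals, ⟨z²⟩ = -L^2/(18·π^2) + L^2/3.
With L = 9.13, ⟨z^2⟩ = 27.32.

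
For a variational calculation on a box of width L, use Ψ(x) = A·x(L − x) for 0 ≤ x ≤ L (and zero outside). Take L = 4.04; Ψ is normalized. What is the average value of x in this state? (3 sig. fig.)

⟨x⟩ ≈ 2.02

By definition ⟨x⟩ = ∫ x |Ψ(x)|² dx.
Since the A² factors cancel between numerator and denominator, ⟨x⟩ = L/2.
With L = 4.04, ⟨x⟩ = 2.020.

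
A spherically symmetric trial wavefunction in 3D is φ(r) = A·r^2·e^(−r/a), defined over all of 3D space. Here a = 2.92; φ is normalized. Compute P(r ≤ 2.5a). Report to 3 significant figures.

P = ∫ |φ|² 4πr² dr over r ≤ 2.5a.
The full normalization integral is A²·[45·π·a^7/2] = 1, fixing A².
Substituting u = r/a, A², 4π and the length scale all cancel in the ratio: P = ∫_{0}^{2.5} u^6·e^(-2·u) du / ∫_{0}^{∞} u^6·e^(-2·u) du.
Using ∫ u^6·e^(-2·u) du = -(4·u^6 + 12·u^5 + 30·u^4 + 60·u^3 + 90·u^2 + 90·u + 45)·e^(-2·u)/8, the numerator is ≈ 1.3377 and the denominator is 45/8.
Taking the ratio yields P = 0.2378.

P ≈ 0.238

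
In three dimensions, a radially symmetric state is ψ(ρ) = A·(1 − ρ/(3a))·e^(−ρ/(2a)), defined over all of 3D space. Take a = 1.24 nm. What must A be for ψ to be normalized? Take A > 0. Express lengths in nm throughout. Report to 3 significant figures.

A ≈ 0.250 nm^(-3/2)

Normalization requires ∫|ψ|² 4πρ² dρ = 1, integrated from 0 to ∞.
(Spherical symmetry: dV = 4πρ² dρ.)
Using ∫₀^∞ ρⁿ e^(−αρ) dρ = n!/αⁿ⁺¹, with ψ = A·(1 − ρ/(3a))·e^(−ρ/(2a)), the integral evaluates to A²·[8·π·a^3/3].
Setting this equal to 1 gives A² = 1/(8·π·a^3/3).
Plugging in a = 1.24 yields A = 0.2502.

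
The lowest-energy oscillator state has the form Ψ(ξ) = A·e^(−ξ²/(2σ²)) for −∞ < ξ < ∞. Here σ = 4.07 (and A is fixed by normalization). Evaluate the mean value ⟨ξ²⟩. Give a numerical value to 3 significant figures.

The expectation value is the |Ψ|²-weighted average of ξ^2: ∫ ξ^2|Ψ|² dξ.
The ratio of the moment integral to the normalization integral gives ⟨ξ²⟩ = σ^2/2.
Putting σ = 4.07 gives 8.282.

⟨ξ^2⟩ ≈ 8.28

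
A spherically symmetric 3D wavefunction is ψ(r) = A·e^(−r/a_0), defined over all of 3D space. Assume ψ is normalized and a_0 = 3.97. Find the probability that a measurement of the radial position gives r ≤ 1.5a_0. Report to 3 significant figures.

P ≈ 0.577

P = ∫ |ψ|² 4πr² dr over r ≤ 1.5a_0.
Normalization gives A² = 1/(π·a_0^3).
In terms of u = r/a_0 (A², 4π and the length scale all cancel between numerator and denominator), P = [∫_{0}^{1.5} u^2·e^(-2·u) du] / [∫_{0}^{∞} u^2·e^(-2·u) du].
Using ∫ u^2·e^(-2·u) du = -(2·u^2 + 2·u + 1)·e^(-2·u)/4, the numerator is 1/4 - 17·e^(-3)/8 and the denominator is 1/4.
The region integral divided by the full integral gives P = 0.5768.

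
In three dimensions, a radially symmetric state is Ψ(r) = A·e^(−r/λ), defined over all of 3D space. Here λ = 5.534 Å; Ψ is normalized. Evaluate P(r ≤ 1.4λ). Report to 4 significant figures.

P = ∫ |Ψ|² 4πr² dr over r ≤ 1.4λ.
Normalization gives A² = 1/(π·λ^3).
Let u = r/λ; then A², 4π and the length scale all cancel, so P = ∫_{0}^{1.4} u^2·e^(-2·u) du ÷ ∫_{0}^{∞} u^2·e^(-2·u) du.
With ∫ u^2·e^(-2·u) du = -(2·u^2 + 2·u + 1)·e^(-2·u)/4 + C, the region integral is 1/4 - 193·e^(-14/5)/100 and the full one is 1/4.
This evaluates to P = 0.53055.

P ≈ 0.5305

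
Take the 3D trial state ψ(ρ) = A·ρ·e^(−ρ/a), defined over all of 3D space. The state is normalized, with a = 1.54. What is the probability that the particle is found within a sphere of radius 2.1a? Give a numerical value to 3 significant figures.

P ≈ 0.410

P = ∫ |ψ|² 4πρ² dρ over ρ ≤ 2.1a.
A² is fixed by ∫₀^∞ 4πρ²|ψ|² dρ = 1, i.e. A² = (3·π·a^5)^(−1).
Substituting u = ρ/a, A², 4π and the length scale all cancel in the ratio: P = ∫_{0}^{2.1} u^4·e^(-2·u) du / ∫_{0}^{∞} u^4·e^(-2·u) du.
With ∫ u^4·e^(-2·u) du = -(u^4/2 + u^3 + 3·u^2/2 + 3·u/2 + 3/4)·e^(-2·u) + C, the region integral is ≈ 0.30763 and the full one is 3/4.
The region integral divided by the full integral gives P = 0.4102.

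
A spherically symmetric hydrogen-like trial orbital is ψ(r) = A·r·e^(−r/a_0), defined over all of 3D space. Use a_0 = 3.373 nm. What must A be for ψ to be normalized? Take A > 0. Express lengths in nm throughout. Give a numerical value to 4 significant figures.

We need A² ∫|f|² 4πr² dr = 1, taking the integral from 0 to ∞.
(Spherical symmetry: dV = 4πr² dr.)
The integral (without the A² prefactor) comes out to 3·π·a_0^5.
Hence A² = 1/[3·π·a_0^5].
Substituting a_0 = 3.373 gives A² = 0.00024302, so A = 0.015589.

A ≈ 0.01559 nm^(-5/2)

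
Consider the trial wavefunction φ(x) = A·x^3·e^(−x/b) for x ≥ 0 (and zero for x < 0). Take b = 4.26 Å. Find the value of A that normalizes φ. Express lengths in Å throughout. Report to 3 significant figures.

Require ∫ |φ|² dx = 1 over the whole domain.
∫|φ|² dx = A²·(45·b^7/8).
Setting this equal to 1 gives A² = 1/(45·b^7/8).
With b = 4.26: A² = 0.000006982 and A = 0.002642.

A ≈ 0.00264 Å^(-7/2)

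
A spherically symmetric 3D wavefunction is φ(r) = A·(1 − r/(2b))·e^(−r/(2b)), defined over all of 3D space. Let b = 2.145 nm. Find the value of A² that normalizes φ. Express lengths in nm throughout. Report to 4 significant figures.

A^2 ≈ 0.004032 nm^(-3)

Require ∫ |φ|² 4πr² dr = 1 over the whole domain.
The integral (without the A² prefactor) comes out to 8·π·b^3.
With b = 2.145: A² = 0.0040316 and A = 0.063495.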